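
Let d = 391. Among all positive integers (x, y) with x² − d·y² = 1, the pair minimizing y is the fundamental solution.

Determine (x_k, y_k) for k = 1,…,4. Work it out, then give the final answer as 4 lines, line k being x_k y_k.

7338680 371133
107712448284799 5447252648880
1580934379957370111960 79951288138564985667
23203943031010998074028940801 1173473838473442730776750240

d=391: √d = [19; 1,3,2,2,1,…,3,1,38] (ℓ=16, even), read p_15/q_15
step 0: (19, 1)  from 19·(1,0) + (0,1)
step 1: (20, 1)  from 1·(19,1) + (1,0)
step 2: (79, 4)  from 3·(20,1) + (19,1)
…
step 6: (1048, 53)  from 1·(613,31) + (435,22)
step 7: (2709, 137)  from 2·(1048,53) + (613,31)
step 8: (52519, 2656)  from 19·(2709,137) + (1048,53)
step 9: (107747, 5449)  from 2·(52519,2656) + (2709,137)
step 10: (160266, 8105)  from 1·(107747,5449) + (52519,2656)
step 11: (268013, 13554)  from 1·(160266,8105) + (107747,5449)
…
step 14: (5678083, 287153)  from 3·(1660597,83980) + (696292,35213)
step 15: (7338680, 371133)  from 1·(5678083,287153) + (1660597,83980)
fundamental: x₁=7338680, y₁=371133  (since 53856224142400 − 391·137739703689 = 1)
(7338680+371133√391)^2 = 107712448284799 + 5447252648880√391
(7338680+371133√391)^3 = 1580934379957370111960 + 79951288138564985667√391
(7338680+371133√391)^4 = 23203943031010998074028940801 + 1173473838473442730776750240√391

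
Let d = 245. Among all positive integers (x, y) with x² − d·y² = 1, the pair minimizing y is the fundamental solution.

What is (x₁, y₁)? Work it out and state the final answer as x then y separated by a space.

51841 3312

√245 → a₀=15, period (1,1,1,7,6,7,1,1,1,30); ℓ=10 even so k=9
a_0=15:  p_0=15·1+0=15,  q_0=15·0+1=1
a_1=1:  p_1=1·15+1=16,  q_1=1·1+0=1
…
a_7=1:  p_7=1·15809+2207=18016,  q_7=1·1010+141=1151
a_8=1:  p_8=1·18016+15809=33825,  q_8=1·1151+1010=2161
a_9=1:  p_9=1·33825+18016=51841,  q_9=1·2161+1151=3312
(x₁, y₁) = (51841, 3312);  51841² − 245·3312² = 1 ✓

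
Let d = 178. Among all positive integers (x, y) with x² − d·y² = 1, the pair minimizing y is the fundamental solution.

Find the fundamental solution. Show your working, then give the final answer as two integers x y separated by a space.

√178 → a₀=13, period (2,1,12,1,2,26); ℓ=6 even so k=5
a_0=13:  p_0=13·1+0=13,  q_0=13·0+1=1
a_1=2:  p_1=2·13+1=27,  q_1=2·1+0=2
a_2=1:  p_2=1·27+13=40,  q_2=1·2+1=3
a_3=12:  p_3=12·40+27=507,  q_3=12·3+2=38
a_4=1:  p_4=1·507+40=547,  q_4=1·38+3=41
a_5=2:  p_5=2·547+507=1601,  q_5=2·41+38=120
fundamental: x₁=1601, y₁=120  (since 2563201 − 178·14400 = 1)

1601 120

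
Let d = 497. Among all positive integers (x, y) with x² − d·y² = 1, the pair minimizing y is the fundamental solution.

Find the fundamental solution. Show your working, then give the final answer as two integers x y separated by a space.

1201887 53912

d=497: √d = [22; 3,2,2,5,6,5,2,2,3,44] (ℓ=10, even), read p_9/q_9
a_0=22:  p_0=22·1+0=22,  q_0=22·0+1=1
…
a_2=2:  p_2=2·67+22=156,  q_2=2·3+1=7
…
a_6=5:  p_6=5·12685+2051=65476,  q_6=5·569+92=2937
…
a_8=2:  p_8=2·143637+65476=352750,  q_8=2·6443+2937=15823
a_9=3:  p_9=3·352750+143637=1201887,  q_9=3·15823+6443=53912
(x₁, y₁) = (1201887, 53912);  1201887² − 497·53912² = 1 ✓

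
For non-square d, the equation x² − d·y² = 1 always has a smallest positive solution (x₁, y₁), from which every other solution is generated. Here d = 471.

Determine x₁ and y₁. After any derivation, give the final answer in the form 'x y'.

[21; 1,2,2,1,3,…,2,1,42] for √471; ℓ=14 ⇒ convergent index 13
i=0: a=21 ⇒ p=21, q=1
…
i=5: a=3 ⇒ p=803, q=37
…
i=7: a=14 ⇒ p=48809, q=2249
i=8: a=4 ⇒ p=198665, q=9154
i=9: a=3 ⇒ p=644804, q=29711
…
i=12: a=2 ⇒ p=5506953, q=253747
i=13: a=1 ⇒ p=7838695, q=361188
→ (7838695, 361188).  Check: 7838695²=61445139303025, 471·361188²=61445139303024, difference 1.

7838695 361188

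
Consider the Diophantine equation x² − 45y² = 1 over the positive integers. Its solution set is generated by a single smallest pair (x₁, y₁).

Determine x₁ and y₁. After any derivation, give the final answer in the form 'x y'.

161 24

[6; 1,2,2,2,1,12] for √45; ℓ=6 ⇒ convergent index 5
a_0=6:  p_0=6·1+0=6,  q_0=6·0+1=1
…
a_4=2:  p_4=2·47+20=114,  q_4=2·7+3=17
a_5=1:  p_5=1·114+47=161,  q_5=1·17+7=24
(x₁, y₁) = (161, 24);  161² − 45·24² = 1 ✓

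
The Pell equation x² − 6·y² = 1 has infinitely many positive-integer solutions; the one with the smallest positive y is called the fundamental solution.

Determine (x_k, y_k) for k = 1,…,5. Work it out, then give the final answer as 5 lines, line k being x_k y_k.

5 2
49 20
485 198
4801 1960
47525 19402

√6 = [2; 2,4, …], period ℓ=2 (even) → k=1
step 0: (2, 1)  from 2·(1,0) + (0,1)
step 1: (5, 2)  from 2·(2,1) + (1,0)
fundamental: x₁=5, y₁=2  (since 25 − 6·4 = 1)
(5+2√6)^2 = 49 + 20√6
(5+2√6)^3 = 485 + 198√6
(5+2√6)^4 = 4801 + 1960√6
(5+2√6)^5 = 47525 + 19402√6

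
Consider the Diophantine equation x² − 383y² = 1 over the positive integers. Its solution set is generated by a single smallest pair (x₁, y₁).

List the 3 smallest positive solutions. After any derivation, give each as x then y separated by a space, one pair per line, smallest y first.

[19; 1,1,3,19,3,1,1,38] for √383; ℓ=8 ⇒ convergent index 7
i=0: a=19 ⇒ p=19, q=1
…
i=4: a=19 ⇒ p=2642, q=135
…
i=6: a=1 ⇒ p=10705, q=547
i=7: a=1 ⇒ p=18768, q=959
fundamental: x₁=18768, y₁=959  (since 352237824 − 383·919681 = 1)
(18768+959√383)^2 = 704475647 + 35997024√383
(18768+959√383)^3 = 26443197867024 + 1351184291905√383

18768 959
704475647 35997024
26443197867024 1351184291905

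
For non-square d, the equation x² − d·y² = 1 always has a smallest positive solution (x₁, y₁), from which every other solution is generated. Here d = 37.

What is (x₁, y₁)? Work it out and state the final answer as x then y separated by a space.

73 12

√37 → a₀=6, period (12); ℓ=1 odd so k=1
i=0: a=6 ⇒ p=6, q=1
i=1: a=12 ⇒ p=73, q=12
→ (73, 12).  Check: 73²=5329, 37·12²=5328, difference 1.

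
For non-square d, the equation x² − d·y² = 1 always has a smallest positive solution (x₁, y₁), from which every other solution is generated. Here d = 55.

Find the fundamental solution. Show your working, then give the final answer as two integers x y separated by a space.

√55 = [7; 2,2,2,14, …], period ℓ=4 (even) → k=3
a_0=7:  p_0=7·1+0=7,  q_0=7·0+1=1
…
a_2=2:  p_2=2·15+7=37,  q_2=2·2+1=5
a_3=2:  p_3=2·37+15=89,  q_3=2·5+2=12
→ (89, 12).  Check: 89²=7921, 55·12²=7920, difference 1.

89 12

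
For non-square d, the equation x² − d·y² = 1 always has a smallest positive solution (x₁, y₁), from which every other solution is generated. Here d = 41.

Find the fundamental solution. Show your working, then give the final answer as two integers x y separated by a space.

2049 320

√41 = [6; 2,2,12, …], period ℓ=3 (odd) → k=5
i=0: a=6 ⇒ p=6, q=1
i=1: a=2 ⇒ p=13, q=2
i=2: a=2 ⇒ p=32, q=5
…
i=4: a=2 ⇒ p=826, q=129
i=5: a=2 ⇒ p=2049, q=320
fundamental: x₁=2049, y₁=320  (since 4198401 − 41·102400 = 1)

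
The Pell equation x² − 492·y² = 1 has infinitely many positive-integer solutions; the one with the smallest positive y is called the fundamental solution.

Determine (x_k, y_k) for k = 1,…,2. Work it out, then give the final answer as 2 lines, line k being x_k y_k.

√492 → a₀=22, period (5,1,1,10,1,1,5,44); ℓ=8 even so k=7
i=0: a=22 ⇒ p=22, q=1
…
i=3: a=1 ⇒ p=244, q=11
i=4: a=10 ⇒ p=2573, q=116
…
i=6: a=1 ⇒ p=5390, q=243
i=7: a=5 ⇒ p=29767, q=1342
(x₁, y₁) = (29767, 1342);  29767² − 492·1342² = 1 ✓
(29767+1342√492)^2 = 1772148577 + 79894628√492

29767 1342
1772148577 79894628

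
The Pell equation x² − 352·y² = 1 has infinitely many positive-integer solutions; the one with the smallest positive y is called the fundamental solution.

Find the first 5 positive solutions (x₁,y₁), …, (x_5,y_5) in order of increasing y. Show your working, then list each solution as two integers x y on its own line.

d=352: √d = [18; 1,3,5,9,5,3,1,36] (ℓ=8, even), read p_7/q_7
i=0: a=18 ⇒ p=18, q=1
i=1: a=1 ⇒ p=19, q=1
i=2: a=3 ⇒ p=75, q=4
i=3: a=5 ⇒ p=394, q=21
i=4: a=9 ⇒ p=3621, q=193
i=5: a=5 ⇒ p=18499, q=986
i=6: a=3 ⇒ p=59118, q=3151
i=7: a=1 ⇒ p=77617, q=4137
fundamental: x₁=77617, y₁=4137  (since 6024398689 − 352·17114769 = 1)
(x_2, y_2) = (77617·77617 + 352·4137·4137, 77617·4137 + 4137·77617) = (12048797377, 642203058)
(x_3, y_3) = (77617·12048797377 + 352·4137·642203058, 77617·642203058 + 4137·12048797377) = (1870383011943601, 99691749501435)
(x_4, y_4) = (77617·1870383011943601 + 352·4137·99691749501435, 77617·99691749501435 + 4137·1870383011943601) = (290347036464004160257, 15475549041463557732)
(x_5, y_5) = (77617·290347036464004160257 + 352·4137·15475549041463557732, 77617·15475549041463557732 + 4137·290347036464004160257) = (45071731856582838801391537, 2402331379802862171467853)

77617 4137
12048797377 642203058
1870383011943601 99691749501435
290347036464004160257 15475549041463557732
45071731856582838801391537 2402331379802862171467853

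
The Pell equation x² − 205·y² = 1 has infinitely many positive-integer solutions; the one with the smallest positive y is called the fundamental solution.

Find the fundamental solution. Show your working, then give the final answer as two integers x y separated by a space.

√205 = [14; 3,6,1,4,1,6,3,28, …], period ℓ=8 (even) → k=7
a_0=14:  p_0=14·1+0=14,  q_0=14·0+1=1
…
a_2=6:  p_2=6·43+14=272,  q_2=6·3+1=19
…
a_4=4:  p_4=4·315+272=1532,  q_4=4·22+19=107
a_5=1:  p_5=1·1532+315=1847,  q_5=1·107+22=129
a_6=6:  p_6=6·1847+1532=12614,  q_6=6·129+107=881
a_7=3:  p_7=3·12614+1847=39689,  q_7=3·881+129=2772
(x₁, y₁) = (39689, 2772);  39689² − 205·2772² = 1 ✓

39689 2772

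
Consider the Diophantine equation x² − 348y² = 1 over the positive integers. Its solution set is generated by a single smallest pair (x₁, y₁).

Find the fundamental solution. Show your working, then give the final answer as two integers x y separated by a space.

1567 84

d=348: √d = [18; 1,1,1,8,1,1,1,36] (ℓ=8, even), read p_7/q_7
i=0: a=18 ⇒ p=18, q=1
…
i=2: a=1 ⇒ p=37, q=2
i=3: a=1 ⇒ p=56, q=3
…
i=5: a=1 ⇒ p=541, q=29
i=6: a=1 ⇒ p=1026, q=55
i=7: a=1 ⇒ p=1567, q=84
(x₁, y₁) = (1567, 84);  1567² − 348·84² = 1 ✓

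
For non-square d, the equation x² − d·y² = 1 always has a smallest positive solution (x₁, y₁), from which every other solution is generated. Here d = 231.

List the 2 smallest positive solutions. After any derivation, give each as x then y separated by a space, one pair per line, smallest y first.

d=231: √d = [15; 5,30] (ℓ=2, even), read p_1/q_1
step 0: (15, 1)  from 15·(1,0) + (0,1)
step 1: (76, 5)  from 5·(15,1) + (1,0)
→ (76, 5).  Check: 76²=5776, 231·5²=5775, difference 1.
k=2:  x_2 = 76·76+231·5·5 = 11551,  y_2 = 76·5+5·76 = 760

76 5
11551 760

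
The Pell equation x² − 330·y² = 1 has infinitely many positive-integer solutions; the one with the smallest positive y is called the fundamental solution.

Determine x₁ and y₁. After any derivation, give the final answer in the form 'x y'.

109 6

d=330: √d = [18; 6,36] (ℓ=2, even), read p_1/q_1
k=0  a_k=18  p_k/q_k = 18/1
k=1  a_k=6  p_k/q_k = 109/6
fundamental: x₁=109, y₁=6  (since 11881 − 330·36 = 1)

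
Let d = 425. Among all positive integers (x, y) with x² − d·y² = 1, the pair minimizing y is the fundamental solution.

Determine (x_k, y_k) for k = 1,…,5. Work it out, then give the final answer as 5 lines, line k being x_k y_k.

√425 = [20; 1,1,1,1,1,1,40, …], period ℓ=7 (odd) → k=13
i=0: a=20 ⇒ p=20, q=1
…
i=2: a=1 ⇒ p=41, q=2
i=3: a=1 ⇒ p=62, q=3
i=4: a=1 ⇒ p=103, q=5
i=5: a=1 ⇒ p=165, q=8
i=6: a=1 ⇒ p=268, q=13
…
i=9: a=1 ⇒ p=22038, q=1069
i=10: a=1 ⇒ p=33191, q=1610
i=11: a=1 ⇒ p=55229, q=2679
i=12: a=1 ⇒ p=88420, q=4289
i=13: a=1 ⇒ p=143649, q=6968
fundamental: x₁=143649, y₁=6968  (since 20635035201 − 425·48553024 = 1)
(x_2, y_2) = (143649·143649 + 425·6968·6968, 143649·6968 + 6968·143649) = (41270070401, 2001892464)
(x_3, y_3) = (143649·41270070401 + 425·6968·2001892464, 143649·2001892464 + 6968·41270070401) = (11856808685922849, 575139701115304)
(x_4, y_4) = (143649·11856808685922849 + 425·6968·575139701115304, 143649·575139701115304 + 6968·11856808685922849) = (3406437421806992601601, 165236485849022716128)
(x_5, y_5) = (143649·3406437421806992601601 + 425·6968·165236485849022716128, 143649·165236485849022716128 + 6968·3406437421806992601601) = (978662658398448551768841249, 47472111910877388597026840)

143649 6968
41270070401 2001892464
11856808685922849 575139701115304
3406437421806992601601 165236485849022716128
978662658398448551768841249 47472111910877388597026840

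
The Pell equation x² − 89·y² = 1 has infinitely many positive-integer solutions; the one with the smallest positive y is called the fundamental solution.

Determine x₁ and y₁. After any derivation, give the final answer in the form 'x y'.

500001 53000

√89 = [9; 2,3,3,2,18, …], period ℓ=5 (odd) → k=9
i=0: a=9 ⇒ p=9, q=1
i=1: a=2 ⇒ p=19, q=2
…
i=5: a=18 ⇒ p=9217, q=977
…
i=8: a=3 ⇒ p=216991, q=23001
i=9: a=2 ⇒ p=500001, q=53000
→ (500001, 53000).  Check: 500001²=250001000001, 89·53000²=250001000000, difference 1.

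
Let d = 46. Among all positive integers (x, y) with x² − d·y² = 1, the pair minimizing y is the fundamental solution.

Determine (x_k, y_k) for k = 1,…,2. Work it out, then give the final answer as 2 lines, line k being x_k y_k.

24335 3588
1184384449 174627960

d=46: √d = [6; 1,3,1,1,2,6,2,1,1,3,1,12] (ℓ=12, even), read p_11/q_11
k=0  a_k=6  p_k/q_k = 6/1
…
k=2  a_k=3  p_k/q_k = 27/4
k=3  a_k=1  p_k/q_k = 34/5
k=4  a_k=1  p_k/q_k = 61/9
k=5  a_k=2  p_k/q_k = 156/23
…
k=7  a_k=2  p_k/q_k = 2150/317
k=8  a_k=1  p_k/q_k = 3147/464
k=9  a_k=1  p_k/q_k = 5297/781
k=10  a_k=3  p_k/q_k = 19038/2807
k=11  a_k=1  p_k/q_k = 24335/3588
→ (24335, 3588).  Check: 24335²=592192225, 46·3588²=592192224, difference 1.
k=2:  x_2 = 24335·24335+46·3588·3588 = 1184384449,  y_2 = 24335·3588+3588·24335 = 174627960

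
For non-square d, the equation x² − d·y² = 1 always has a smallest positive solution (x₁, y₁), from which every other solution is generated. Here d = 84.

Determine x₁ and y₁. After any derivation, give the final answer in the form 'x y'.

55 6

√84 → a₀=9, period (6,18); ℓ=2 even so k=1
k=0  a_k=9  p_k/q_k = 9/1
k=1  a_k=6  p_k/q_k = 55/6
→ (55, 6).  Check: 55²=3025, 84·6²=3024, difference 1.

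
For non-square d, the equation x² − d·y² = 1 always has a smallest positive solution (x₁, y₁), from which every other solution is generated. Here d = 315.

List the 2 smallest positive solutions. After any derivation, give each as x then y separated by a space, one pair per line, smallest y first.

71 4
10081 568

[17; 1,2,1,34] for √315; ℓ=4 ⇒ convergent index 3
k=0  a_k=17  p_k/q_k = 17/1
…
k=2  a_k=2  p_k/q_k = 53/3
k=3  a_k=1  p_k/q_k = 71/4
fundamental: x₁=71, y₁=4  (since 5041 − 315·16 = 1)
(71+4√315)^2 = 10081 + 568√315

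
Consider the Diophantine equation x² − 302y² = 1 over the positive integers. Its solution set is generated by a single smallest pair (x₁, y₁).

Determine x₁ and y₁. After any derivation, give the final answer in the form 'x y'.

√302 → a₀=17, period (2,1,1,1,4,…,1,2,34); ℓ=16 even so k=15
a_0=17:  p_0=17·1+0=17,  q_0=17·0+1=1
…
a_2=1:  p_2=1·35+17=52,  q_2=1·2+1=3
a_3=1:  p_3=1·52+35=87,  q_3=1·3+2=5
a_4=1:  p_4=1·87+52=139,  q_4=1·5+3=8
a_5=4:  p_5=4·139+87=643,  q_5=4·8+5=37
a_6=2:  p_6=2·643+139=1425,  q_6=2·37+8=82
a_7=1:  p_7=1·1425+643=2068,  q_7=1·82+37=119
a_8=16:  p_8=16·2068+1425=34513,  q_8=16·119+82=1986
a_9=1:  p_9=1·34513+2068=36581,  q_9=1·1986+119=2105
…
a_11=4:  p_11=4·107675+36581=467281,  q_11=4·6196+2105=26889
…
a_14=1:  p_14=1·1042237+574956=1617193,  q_14=1·59974+33085=93059
a_15=2:  p_15=2·1617193+1042237=4276623,  q_15=2·93059+59974=246092
(x₁, y₁) = (4276623, 246092);  4276623² − 302·246092² = 1 ✓

4276623 246092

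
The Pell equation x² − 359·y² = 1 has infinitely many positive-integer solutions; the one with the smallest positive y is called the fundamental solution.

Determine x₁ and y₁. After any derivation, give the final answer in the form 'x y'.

360 19

[18; 1,17,1,36] for √359; ℓ=4 ⇒ convergent index 3
a_0=18:  p_0=18·1+0=18,  q_0=18·0+1=1
a_1=1:  p_1=1·18+1=19,  q_1=1·1+0=1
a_2=17:  p_2=17·19+18=341,  q_2=17·1+1=18
a_3=1:  p_3=1·341+19=360,  q_3=1·18+1=19
(x₁, y₁) = (360, 19);  360² − 359·19² = 1 ✓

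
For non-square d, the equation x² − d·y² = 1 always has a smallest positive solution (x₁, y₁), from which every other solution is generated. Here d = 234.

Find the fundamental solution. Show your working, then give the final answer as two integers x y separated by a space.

d=234: √d = [15; 3,2,1,2,1,2,3,30] (ℓ=8, even), read p_7/q_7
i=0: a=15 ⇒ p=15, q=1
…
i=2: a=2 ⇒ p=107, q=7
i=3: a=1 ⇒ p=153, q=10
i=4: a=2 ⇒ p=413, q=27
…
i=6: a=2 ⇒ p=1545, q=101
i=7: a=3 ⇒ p=5201, q=340
→ (5201, 340).  Check: 5201²=27050401, 234·340²=27050400, difference 1.

5201 340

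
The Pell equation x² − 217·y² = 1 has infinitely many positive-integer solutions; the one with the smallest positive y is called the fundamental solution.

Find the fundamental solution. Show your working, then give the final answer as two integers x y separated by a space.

√217 = [14; 1,2,1,2,1,…,2,1,28, …], period ℓ=16 (even) → k=15
a_0=14:  p_0=14·1+0=14,  q_0=14·0+1=1
a_1=1:  p_1=1·14+1=15,  q_1=1·1+0=1
a_2=2:  p_2=2·15+14=44,  q_2=2·1+1=3
a_3=1:  p_3=1·44+15=59,  q_3=1·3+1=4
…
a_10=1:  p_10=1·139163+15055=154218,  q_10=1·9447+1022=10469
…
a_12=2:  p_12=2·293381+154218=740980,  q_12=2·19916+10469=50301
…
a_14=2:  p_14=2·1034361+740980=2809702,  q_14=2·70217+50301=190735
a_15=1:  p_15=1·2809702+1034361=3844063,  q_15=1·190735+70217=260952
→ (3844063, 260952).  Check: 3844063²=14776820347969, 217·260952²=14776820347968, difference 1.

3844063 260952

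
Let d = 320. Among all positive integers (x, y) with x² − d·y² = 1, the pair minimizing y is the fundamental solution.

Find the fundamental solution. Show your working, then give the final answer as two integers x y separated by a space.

161 9

√320 → a₀=17, period (1,7,1,34); ℓ=4 even so k=3
a_0=17:  p_0=17·1+0=17,  q_0=17·0+1=1
a_1=1:  p_1=1·17+1=18,  q_1=1·1+0=1
a_2=7:  p_2=7·18+17=143,  q_2=7·1+1=8
a_3=1:  p_3=1·143+18=161,  q_3=1·8+1=9
→ (161, 9).  Check: 161²=25921, 320·9²=25920, difference 1.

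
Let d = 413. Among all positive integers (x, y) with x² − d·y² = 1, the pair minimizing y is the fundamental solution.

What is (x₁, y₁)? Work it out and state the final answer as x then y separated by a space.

113399 5580

√413 → a₀=20, period (3,9,1,4,1,9,3,40); ℓ=8 even so k=7
k=0  a_k=20  p_k/q_k = 20/1
k=1  a_k=3  p_k/q_k = 61/3
k=2  a_k=9  p_k/q_k = 569/28
…
k=4  a_k=4  p_k/q_k = 3089/152
k=5  a_k=1  p_k/q_k = 3719/183
k=6  a_k=9  p_k/q_k = 36560/1799
k=7  a_k=3  p_k/q_k = 113399/5580
→ (113399, 5580).  Check: 113399²=12859333201, 413·5580²=12859333200, difference 1.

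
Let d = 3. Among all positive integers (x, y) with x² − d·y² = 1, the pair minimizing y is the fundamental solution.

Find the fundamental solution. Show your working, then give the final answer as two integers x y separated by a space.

[1; 1,2] for √3; ℓ=2 ⇒ convergent index 1
a_0=1:  p_0=1·1+0=1,  q_0=1·0+1=1
a_1=1:  p_1=1·1+1=2,  q_1=1·1+0=1
(x₁, y₁) = (2, 1);  2² − 3·1² = 1 ✓

2 1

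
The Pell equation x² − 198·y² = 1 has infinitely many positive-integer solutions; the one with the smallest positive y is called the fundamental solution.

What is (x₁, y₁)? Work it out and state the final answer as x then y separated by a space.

197 14

√198 → a₀=14, period (14,28); ℓ=2 even so k=1
a_0=14:  p_0=14·1+0=14,  q_0=14·0+1=1
a_1=14:  p_1=14·14+1=197,  q_1=14·1+0=14
(x₁, y₁) = (197, 14);  197² − 198·14² = 1 ✓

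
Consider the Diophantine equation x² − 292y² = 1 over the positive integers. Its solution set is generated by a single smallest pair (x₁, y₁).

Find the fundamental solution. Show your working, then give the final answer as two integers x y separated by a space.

2281249 133500

[17; 11,2,1,3,8,3,1,2,11,34] for √292; ℓ=10 ⇒ convergent index 9
i=0: a=17 ⇒ p=17, q=1
i=1: a=11 ⇒ p=188, q=11
…
i=3: a=1 ⇒ p=581, q=34
…
i=5: a=8 ⇒ p=17669, q=1034
i=6: a=3 ⇒ p=55143, q=3227
i=7: a=1 ⇒ p=72812, q=4261
i=8: a=2 ⇒ p=200767, q=11749
i=9: a=11 ⇒ p=2281249, q=133500
fundamental: x₁=2281249, y₁=133500  (since 5204097000001 − 292·17822250000 = 1)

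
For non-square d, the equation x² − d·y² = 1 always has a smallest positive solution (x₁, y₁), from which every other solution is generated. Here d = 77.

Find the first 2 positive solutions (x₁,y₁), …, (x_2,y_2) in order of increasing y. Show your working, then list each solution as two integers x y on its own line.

351 40
246401 28080

√77 = [8; 1,3,2,3,1,16, …], period ℓ=6 (even) → k=5
a_0=8:  p_0=8·1+0=8,  q_0=8·0+1=1
a_1=1:  p_1=1·8+1=9,  q_1=1·1+0=1
a_2=3:  p_2=3·9+8=35,  q_2=3·1+1=4
a_3=2:  p_3=2·35+9=79,  q_3=2·4+1=9
a_4=3:  p_4=3·79+35=272,  q_4=3·9+4=31
a_5=1:  p_5=1·272+79=351,  q_5=1·31+9=40
(x₁, y₁) = (351, 40);  351² − 77·40² = 1 ✓
k=2:  x_2 = 351·351+77·40·40 = 246401,  y_2 = 351·40+40·351 = 28080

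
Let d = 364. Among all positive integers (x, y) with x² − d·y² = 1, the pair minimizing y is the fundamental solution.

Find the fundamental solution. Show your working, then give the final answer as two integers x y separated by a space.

4954951 259710

√364 = [19; 12,1,2,3,1,8,1,3,2,1,12,38, …], period ℓ=12 (even) → k=11
a_0=19:  p_0=19·1+0=19,  q_0=19·0+1=1
…
a_3=2:  p_3=2·248+229=725,  q_3=2·13+12=38
a_4=3:  p_4=3·725+248=2423,  q_4=3·38+13=127
a_5=1:  p_5=1·2423+725=3148,  q_5=1·127+38=165
a_6=8:  p_6=8·3148+2423=27607,  q_6=8·165+127=1447
a_7=1:  p_7=1·27607+3148=30755,  q_7=1·1447+165=1612
…
a_9=2:  p_9=2·119872+30755=270499,  q_9=2·6283+1612=14178
a_10=1:  p_10=1·270499+119872=390371,  q_10=1·14178+6283=20461
a_11=12:  p_11=12·390371+270499=4954951,  q_11=12·20461+14178=259710
→ (4954951, 259710).  Check: 4954951²=24551539412401, 364·259710²=24551539412400, difference 1.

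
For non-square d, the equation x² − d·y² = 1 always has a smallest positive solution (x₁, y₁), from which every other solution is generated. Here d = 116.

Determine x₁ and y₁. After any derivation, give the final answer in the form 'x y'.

9801 910

√116 = [10; 1,3,2,1,4,1,2,3,1,20, …], period ℓ=10 (even) → k=9
i=0: a=10 ⇒ p=10, q=1
…
i=2: a=3 ⇒ p=43, q=4
…
i=4: a=1 ⇒ p=140, q=13
…
i=6: a=1 ⇒ p=797, q=74
…
i=8: a=3 ⇒ p=7550, q=701
i=9: a=1 ⇒ p=9801, q=910
→ (9801, 910).  Check: 9801²=96059601, 116·910²=96059600, difference 1.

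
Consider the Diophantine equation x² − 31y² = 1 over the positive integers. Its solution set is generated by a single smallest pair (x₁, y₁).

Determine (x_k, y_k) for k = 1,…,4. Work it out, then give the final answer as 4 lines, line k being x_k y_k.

1520 273
4620799 829920
14047227440 2522956527
42703566796801 7669787012160

√31 → a₀=5, period (1,1,3,5,3,1,1,10); ℓ=8 even so k=7
k=0  a_k=5  p_k/q_k = 5/1
…
k=4  a_k=5  p_k/q_k = 206/37
k=5  a_k=3  p_k/q_k = 657/118
k=6  a_k=1  p_k/q_k = 863/155
k=7  a_k=1  p_k/q_k = 1520/273
fundamental: x₁=1520, y₁=273  (since 2310400 − 31·74529 = 1)
(1520+273√31)^2 = 4620799 + 829920√31
(1520+273√31)^3 = 14047227440 + 2522956527√31
(1520+273√31)^4 = 42703566796801 + 7669787012160√31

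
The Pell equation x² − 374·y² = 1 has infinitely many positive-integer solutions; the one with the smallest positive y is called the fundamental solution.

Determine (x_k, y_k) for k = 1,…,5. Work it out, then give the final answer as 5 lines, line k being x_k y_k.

3365 174
22646449 1171020
152410598405 7880964426
1025723304619201 53038889415960
6903117687676624325 356951717888446374

√374 → a₀=19, period (2,1,18,1,2,38); ℓ=6 even so k=5
a_0=19:  p_0=19·1+0=19,  q_0=19·0+1=1
a_1=2:  p_1=2·19+1=39,  q_1=2·1+0=2
a_2=1:  p_2=1·39+19=58,  q_2=1·2+1=3
a_3=18:  p_3=18·58+39=1083,  q_3=18·3+2=56
a_4=1:  p_4=1·1083+58=1141,  q_4=1·56+3=59
a_5=2:  p_5=2·1141+1083=3365,  q_5=2·59+56=174
fundamental: x₁=3365, y₁=174  (since 11323225 − 374·30276 = 1)
k=2:  x_2 = 3365·3365+374·174·174 = 22646449,  y_2 = 3365·174+174·3365 = 1171020
k=3:  x_3 = 3365·22646449+374·174·1171020 = 152410598405,  y_3 = 3365·1171020+174·22646449 = 7880964426
k=4:  x_4 = 3365·152410598405+374·174·7880964426 = 1025723304619201,  y_4 = 3365·7880964426+174·152410598405 = 53038889415960
k=5:  x_5 = 3365·1025723304619201+374·174·53038889415960 = 6903117687676624325,  y_5 = 3365·53038889415960+174·1025723304619201 = 356951717888446374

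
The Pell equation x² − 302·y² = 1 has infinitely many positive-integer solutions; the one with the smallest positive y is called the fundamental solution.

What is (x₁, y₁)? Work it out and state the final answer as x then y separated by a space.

d=302: √d = [17; 2,1,1,1,4,…,1,2,34] (ℓ=16, even), read p_15/q_15
k=0  a_k=17  p_k/q_k = 17/1
k=1  a_k=2  p_k/q_k = 35/2
k=2  a_k=1  p_k/q_k = 52/3
k=3  a_k=1  p_k/q_k = 87/5
…
k=5  a_k=4  p_k/q_k = 643/37
k=6  a_k=2  p_k/q_k = 1425/82
…
k=8  a_k=16  p_k/q_k = 34513/1986
…
k=10  a_k=2  p_k/q_k = 107675/6196
…
k=12  a_k=1  p_k/q_k = 574956/33085
…
k=14  a_k=1  p_k/q_k = 1617193/93059
k=15  a_k=2  p_k/q_k = 4276623/246092
→ (4276623, 246092).  Check: 4276623²=18289504284129, 302·246092²=18289504284128, difference 1.

4276623 246092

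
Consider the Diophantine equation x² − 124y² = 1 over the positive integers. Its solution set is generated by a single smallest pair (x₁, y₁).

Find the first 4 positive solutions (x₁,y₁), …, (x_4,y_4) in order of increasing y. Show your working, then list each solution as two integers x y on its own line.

4620799 414960
42703566796801 3834893506080
394649197502177907199 35440544156001500880
3647189234337689639247667201 327527261991011323636100160

√124 = [11; 7,2,1,1,1,…,2,7,22, …], period ℓ=16 (even) → k=15
k=0  a_k=11  p_k/q_k = 11/1
k=1  a_k=7  p_k/q_k = 78/7
…
k=3  a_k=1  p_k/q_k = 245/22
k=4  a_k=1  p_k/q_k = 412/37
k=5  a_k=1  p_k/q_k = 657/59
k=6  a_k=3  p_k/q_k = 2383/214
k=7  a_k=1  p_k/q_k = 3040/273
k=8  a_k=4  p_k/q_k = 14543/1306
…
k=10  a_k=3  p_k/q_k = 67292/6043
…
k=12  a_k=1  p_k/q_k = 152167/13665
k=13  a_k=1  p_k/q_k = 237042/21287
k=14  a_k=2  p_k/q_k = 626251/56239
k=15  a_k=7  p_k/q_k = 4620799/414960
→ (4620799, 414960).  Check: 4620799²=21351783398401, 124·414960²=21351783398400, difference 1.
n=2: (4620799,414960)∘(4620799,414960) = (4620799·4620799+124·414960·414960, 4620799·414960+414960·4620799) = (42703566796801,3834893506080)
n=3: (42703566796801,3834893506080)∘(4620799,414960) = (4620799·42703566796801+124·414960·3834893506080, 4620799·3834893506080+414960·42703566796801) = (394649197502177907199,35440544156001500880)
n=4: (394649197502177907199,35440544156001500880)∘(4620799,414960) = (4620799·394649197502177907199+124·414960·35440544156001500880, 4620799·35440544156001500880+414960·394649197502177907199) = (3647189234337689639247667201,327527261991011323636100160)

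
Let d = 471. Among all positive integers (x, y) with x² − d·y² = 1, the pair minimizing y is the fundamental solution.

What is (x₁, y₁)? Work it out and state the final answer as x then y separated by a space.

√471 → a₀=21, period (1,2,2,1,3,…,2,1,42); ℓ=14 even so k=13
k=0  a_k=21  p_k/q_k = 21/1
…
k=2  a_k=2  p_k/q_k = 65/3
k=3  a_k=2  p_k/q_k = 152/7
k=4  a_k=1  p_k/q_k = 217/10
k=5  a_k=3  p_k/q_k = 803/37
…
k=11  a_k=2  p_k/q_k = 2331742/107441
k=12  a_k=2  p_k/q_k = 5506953/253747
k=13  a_k=1  p_k/q_k = 7838695/361188
(x₁, y₁) = (7838695, 361188);  7838695² − 471·361188² = 1 ✓

7838695 361188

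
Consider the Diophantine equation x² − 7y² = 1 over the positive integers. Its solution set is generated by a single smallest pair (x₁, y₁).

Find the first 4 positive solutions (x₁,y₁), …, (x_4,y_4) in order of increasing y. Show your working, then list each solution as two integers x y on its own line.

√7 = [2; 1,1,1,4, …], period ℓ=4 (even) → k=3
i=0: a=2 ⇒ p=2, q=1
…
i=2: a=1 ⇒ p=5, q=2
i=3: a=1 ⇒ p=8, q=3
(x₁, y₁) = (8, 3);  8² − 7·3² = 1 ✓
(8+3√7)^2 = 127 + 48√7
(8+3√7)^3 = 2024 + 765√7
(8+3√7)^4 = 32257 + 12192√7

8 3
127 48
2024 765
32257 12192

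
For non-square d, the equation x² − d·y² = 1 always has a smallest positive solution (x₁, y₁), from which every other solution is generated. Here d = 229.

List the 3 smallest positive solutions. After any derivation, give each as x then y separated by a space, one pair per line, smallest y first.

[15; 7,1,1,7,30] for √229; ℓ=5 ⇒ convergent index 9
k=0  a_k=15  p_k/q_k = 15/1
…
k=7  a_k=1  p_k/q_k = 413926/27353
k=8  a_k=1  p_k/q_k = 776325/51301
k=9  a_k=7  p_k/q_k = 5848201/386460
fundamental: x₁=5848201, y₁=386460  (since 34201454936401 − 229·149351331600 = 1)
n=2: (5848201,386460)∘(5848201,386460) = (5848201·5848201+229·386460·386460, 5848201·386460+386460·5848201) = (68402909872801,4520191516920)
n=3: (68402909872801,4520191516920)∘(5848201,386460) = (5848201·68402909872801+229·386460·4520191516920, 5848201·4520191516920+386460·68402909872801) = (800067931842043513801,52869977098885735380)

5848201 386460
68402909872801 4520191516920
800067931842043513801 52869977098885735380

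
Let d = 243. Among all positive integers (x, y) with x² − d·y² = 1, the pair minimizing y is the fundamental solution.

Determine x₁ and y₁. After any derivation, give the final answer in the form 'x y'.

[15; 1,1,2,3,15,3,2,1,1,30] for √243; ℓ=10 ⇒ convergent index 9
k=0  a_k=15  p_k/q_k = 15/1
k=1  a_k=1  p_k/q_k = 16/1
k=2  a_k=1  p_k/q_k = 31/2
k=3  a_k=2  p_k/q_k = 78/5
…
k=5  a_k=15  p_k/q_k = 4053/260
k=6  a_k=3  p_k/q_k = 12424/797
k=7  a_k=2  p_k/q_k = 28901/1854
k=8  a_k=1  p_k/q_k = 41325/2651
k=9  a_k=1  p_k/q_k = 70226/4505
(x₁, y₁) = (70226, 4505);  70226² − 243·4505² = 1 ✓

70226 4505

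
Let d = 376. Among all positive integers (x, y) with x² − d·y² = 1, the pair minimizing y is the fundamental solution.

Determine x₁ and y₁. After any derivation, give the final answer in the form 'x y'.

d=376: √d = [19; 2,1,1,3,1,…,1,2,38] (ℓ=16, even), read p_15/q_15
a_0=19:  p_0=19·1+0=19,  q_0=19·0+1=1
a_1=2:  p_1=2·19+1=39,  q_1=2·1+0=2
a_2=1:  p_2=1·39+19=58,  q_2=1·2+1=3
…
a_4=3:  p_4=3·97+58=349,  q_4=3·5+3=18
…
a_8=4:  p_8=4·2928+1241=12953,  q_8=4·151+64=668
a_9=2:  p_9=2·12953+2928=28834,  q_9=2·668+151=1487
a_10=2:  p_10=2·28834+12953=70621,  q_10=2·1487+668=3642
…
a_13=1:  p_13=1·368986+99455=468441,  q_13=1·19029+5129=24158
a_14=1:  p_14=1·468441+368986=837427,  q_14=1·24158+19029=43187
a_15=2:  p_15=2·837427+468441=2143295,  q_15=2·43187+24158=110532
fundamental: x₁=2143295, y₁=110532  (since 4593713457025 − 376·12217323024 = 1)

2143295 110532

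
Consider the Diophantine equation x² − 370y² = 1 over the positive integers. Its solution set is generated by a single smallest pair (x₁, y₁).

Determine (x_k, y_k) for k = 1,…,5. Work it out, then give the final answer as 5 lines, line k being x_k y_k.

213859 11118
91471343761 4755368724
39123940210553539 2033956799880714
16734013458886067250241 869959934526623861928
7157438768568706971928026499 372097523273824548176239590

d=370: √d = [19; 4,4,38] (ℓ=3, odd), read p_5/q_5
k=0  a_k=19  p_k/q_k = 19/1
k=1  a_k=4  p_k/q_k = 77/4
k=2  a_k=4  p_k/q_k = 327/17
k=3  a_k=38  p_k/q_k = 12503/650
k=4  a_k=4  p_k/q_k = 50339/2617
k=5  a_k=4  p_k/q_k = 213859/11118
→ (213859, 11118).  Check: 213859²=45735671881, 370·11118²=45735671880, difference 1.
n=2: (213859,11118)∘(213859,11118) = (213859·213859+370·11118·11118, 213859·11118+11118·213859) = (91471343761,4755368724)
n=3: (91471343761,4755368724)∘(213859,11118) = (213859·91471343761+370·11118·4755368724, 213859·4755368724+11118·91471343761) = (39123940210553539,2033956799880714)
n=4: (39123940210553539,2033956799880714)∘(213859,11118) = (213859·39123940210553539+370·11118·2033956799880714, 213859·2033956799880714+11118·39123940210553539) = (16734013458886067250241,869959934526623861928)
n=5: (16734013458886067250241,869959934526623861928)∘(213859,11118) = (213859·16734013458886067250241+370·11118·869959934526623861928, 213859·869959934526623861928+11118·16734013458886067250241) = (7157438768568706971928026499,372097523273824548176239590)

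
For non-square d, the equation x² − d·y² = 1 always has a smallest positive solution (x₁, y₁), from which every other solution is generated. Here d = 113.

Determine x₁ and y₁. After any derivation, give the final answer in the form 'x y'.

1204353 113296

√113 = [10; 1,1,1,2,2,1,1,1,20, …], period ℓ=9 (odd) → k=17
i=0: a=10 ⇒ p=10, q=1
i=1: a=1 ⇒ p=11, q=1
i=2: a=1 ⇒ p=21, q=2
i=3: a=1 ⇒ p=32, q=3
i=4: a=2 ⇒ p=85, q=8
i=5: a=2 ⇒ p=202, q=19
i=6: a=1 ⇒ p=287, q=27
i=7: a=1 ⇒ p=489, q=46
i=8: a=1 ⇒ p=776, q=73
i=9: a=20 ⇒ p=16009, q=1506
…
i=11: a=1 ⇒ p=32794, q=3085
i=12: a=1 ⇒ p=49579, q=4664
…
i=14: a=2 ⇒ p=313483, q=29490
i=15: a=1 ⇒ p=445435, q=41903
i=16: a=1 ⇒ p=758918, q=71393
i=17: a=1 ⇒ p=1204353, q=113296
→ (1204353, 113296).  Check: 1204353²=1450466148609, 113·113296²=1450466148608, difference 1.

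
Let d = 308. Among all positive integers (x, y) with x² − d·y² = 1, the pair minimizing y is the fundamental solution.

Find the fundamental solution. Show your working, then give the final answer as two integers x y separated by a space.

[17; 1,1,4,1,1,34] for √308; ℓ=6 ⇒ convergent index 5
a_0=17:  p_0=17·1+0=17,  q_0=17·0+1=1
a_1=1:  p_1=1·17+1=18,  q_1=1·1+0=1
a_2=1:  p_2=1·18+17=35,  q_2=1·1+1=2
…
a_4=1:  p_4=1·158+35=193,  q_4=1·9+2=11
a_5=1:  p_5=1·193+158=351,  q_5=1·11+9=20
→ (351, 20).  Check: 351²=123201, 308·20²=123200, difference 1.

351 20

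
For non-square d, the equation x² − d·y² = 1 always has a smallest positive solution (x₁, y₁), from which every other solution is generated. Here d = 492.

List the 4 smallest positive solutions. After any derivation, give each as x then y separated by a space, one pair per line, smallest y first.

29767 1342
1772148577 79894628
105503093353351 4756446782010
6281021157926249857 283170302640288712

√492 → a₀=22, period (5,1,1,10,1,1,5,44); ℓ=8 even so k=7
step 0: (22, 1)  from 22·(1,0) + (0,1)
step 1: (111, 5)  from 5·(22,1) + (1,0)
step 2: (133, 6)  from 1·(111,5) + (22,1)
step 3: (244, 11)  from 1·(133,6) + (111,5)
…
step 5: (2817, 127)  from 1·(2573,116) + (244,11)
step 6: (5390, 243)  from 1·(2817,127) + (2573,116)
step 7: (29767, 1342)  from 5·(5390,243) + (2817,127)
fundamental: x₁=29767, y₁=1342  (since 886074289 − 492·1800964 = 1)
(29767+1342√492)^2 = 1772148577 + 79894628√492
(29767+1342√492)^3 = 105503093353351 + 4756446782010√492
(29767+1342√492)^4 = 6281021157926249857 + 283170302640288712√492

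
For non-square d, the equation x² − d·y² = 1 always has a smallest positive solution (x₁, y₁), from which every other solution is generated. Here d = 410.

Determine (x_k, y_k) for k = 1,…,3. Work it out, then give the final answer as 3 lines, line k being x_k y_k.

81 4
13121 648
2125521 104972

[20; 4,40] for √410; ℓ=2 ⇒ convergent index 1
k=0  a_k=20  p_k/q_k = 20/1
k=1  a_k=4  p_k/q_k = 81/4
→ (81, 4).  Check: 81²=6561, 410·4²=6560, difference 1.
k=2:  x_2 = 81·81+410·4·4 = 13121,  y_2 = 81·4+4·81 = 648
k=3:  x_3 = 81·13121+410·4·648 = 2125521,  y_3 = 81·648+4·13121 = 104972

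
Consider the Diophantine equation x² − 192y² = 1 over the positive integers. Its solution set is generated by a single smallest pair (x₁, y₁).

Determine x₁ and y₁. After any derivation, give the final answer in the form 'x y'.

97 7

[13; 1,5,1,26] for √192; ℓ=4 ⇒ convergent index 3
i=0: a=13 ⇒ p=13, q=1
i=1: a=1 ⇒ p=14, q=1
i=2: a=5 ⇒ p=83, q=6
i=3: a=1 ⇒ p=97, q=7
fundamental: x₁=97, y₁=7  (since 9409 − 192·49 = 1)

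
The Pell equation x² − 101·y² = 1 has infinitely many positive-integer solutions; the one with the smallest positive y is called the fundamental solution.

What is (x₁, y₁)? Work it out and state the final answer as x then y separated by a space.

d=101: √d = [10; 20] (ℓ=1, odd), read p_1/q_1
a_0=10:  p_0=10·1+0=10,  q_0=10·0+1=1
a_1=20:  p_1=20·10+1=201,  q_1=20·1+0=20
→ (201, 20).  Check: 201²=40401, 101·20²=40400, difference 1.

201 20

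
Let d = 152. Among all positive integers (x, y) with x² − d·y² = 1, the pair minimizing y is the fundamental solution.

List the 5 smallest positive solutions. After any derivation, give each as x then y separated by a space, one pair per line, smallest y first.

37 3
2737 222
202501 16425
14982337 1215228
1108490437 89910447

[12; 3,24] for √152; ℓ=2 ⇒ convergent index 1
a_0=12:  p_0=12·1+0=12,  q_0=12·0+1=1
a_1=3:  p_1=3·12+1=37,  q_1=3·1+0=3
→ (37, 3).  Check: 37²=1369, 152·3²=1368, difference 1.
(37+3√152)^2 = 2737 + 222√152
(37+3√152)^3 = 202501 + 16425√152
(37+3√152)^4 = 14982337 + 1215228√152
(37+3√152)^5 = 1108490437 + 89910447√152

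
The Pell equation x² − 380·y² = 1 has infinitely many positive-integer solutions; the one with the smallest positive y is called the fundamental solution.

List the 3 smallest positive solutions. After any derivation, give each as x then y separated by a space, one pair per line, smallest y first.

39 2
3041 156
237159 12166

d=380: √d = [19; 2,38] (ℓ=2, even), read p_1/q_1
step 0: (19, 1)  from 19·(1,0) + (0,1)
step 1: (39, 2)  from 2·(19,1) + (1,0)
fundamental: x₁=39, y₁=2  (since 1521 − 380·4 = 1)
(39+2√380)^2 = 3041 + 156√380
(39+2√380)^3 = 237159 + 12166√380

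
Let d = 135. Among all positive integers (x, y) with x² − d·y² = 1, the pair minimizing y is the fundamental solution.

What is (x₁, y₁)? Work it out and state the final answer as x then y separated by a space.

244 21

[11; 1,1,1,1,1,1,1,22] for √135; ℓ=8 ⇒ convergent index 7
i=0: a=11 ⇒ p=11, q=1
…
i=2: a=1 ⇒ p=23, q=2
i=3: a=1 ⇒ p=35, q=3
…
i=5: a=1 ⇒ p=93, q=8
i=6: a=1 ⇒ p=151, q=13
i=7: a=1 ⇒ p=244, q=21
→ (244, 21).  Check: 244²=59536, 135·21²=59535, difference 1.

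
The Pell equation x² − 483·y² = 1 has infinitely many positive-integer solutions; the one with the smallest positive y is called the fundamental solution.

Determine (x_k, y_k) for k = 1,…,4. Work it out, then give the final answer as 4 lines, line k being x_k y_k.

[21; 1,42] for √483; ℓ=2 ⇒ convergent index 1
step 0: (21, 1)  from 21·(1,0) + (0,1)
step 1: (22, 1)  from 1·(21,1) + (1,0)
→ (22, 1).  Check: 22²=484, 483·1²=483, difference 1.
k=2:  x_2 = 22·22+483·1·1 = 967,  y_2 = 22·1+1·22 = 44
k=3:  x_3 = 22·967+483·1·44 = 42526,  y_3 = 22·44+1·967 = 1935
k=4:  x_4 = 22·42526+483·1·1935 = 1870177,  y_4 = 22·1935+1·42526 = 85096

22 1
967 44
42526 1935
1870177 85096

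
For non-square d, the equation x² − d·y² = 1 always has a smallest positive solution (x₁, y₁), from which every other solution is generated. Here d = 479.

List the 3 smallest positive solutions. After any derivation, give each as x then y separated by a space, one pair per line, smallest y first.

2989440 136591
17873503027199 816661198080
106863529779256567680 4882719303976413809

[21; 1,7,1,3,2,21,2,3,1,7,1,42] for √479; ℓ=12 ⇒ convergent index 11
i=0: a=21 ⇒ p=21, q=1
…
i=2: a=7 ⇒ p=175, q=8
…
i=6: a=21 ⇒ p=37075, q=1694
i=7: a=2 ⇒ p=75879, q=3467
…
i=10: a=7 ⇒ p=2648849, q=121029
i=11: a=1 ⇒ p=2989440, q=136591
→ (2989440, 136591).  Check: 2989440²=8936751513600, 479·136591²=8936751513599, difference 1.
(2989440+136591√479)^2 = 17873503027199 + 816661198080√479
(2989440+136591√479)^3 = 106863529779256567680 + 4882719303976413809√479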